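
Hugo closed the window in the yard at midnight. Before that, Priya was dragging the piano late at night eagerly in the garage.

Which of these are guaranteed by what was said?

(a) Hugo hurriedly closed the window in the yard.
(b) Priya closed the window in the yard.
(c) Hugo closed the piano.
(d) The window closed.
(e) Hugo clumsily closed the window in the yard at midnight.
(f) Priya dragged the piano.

(d), (f)

(a) Not entailed — 'hurriedly' adds information not in the original event.
(b) Not entailed — the passage has Hugo closing the window, not Priya.
(c) Not entailed — Hugo closed the window, not the piano; the piano belongs to the dragging event.
(d) Entailed — 'Hugo closed the window' is causative; it entails the inchoative 'the window closed'.
(e) Not entailed — 'clumsily' adds information not in the original event.
(f) Entailed — 'drag' is an activity; 'was dragging' entails that some dragging happened, so 'dragged' holds.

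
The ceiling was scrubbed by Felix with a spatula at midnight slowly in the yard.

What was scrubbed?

the ceiling

'the ceiling' marks the patient of the scrubbing event.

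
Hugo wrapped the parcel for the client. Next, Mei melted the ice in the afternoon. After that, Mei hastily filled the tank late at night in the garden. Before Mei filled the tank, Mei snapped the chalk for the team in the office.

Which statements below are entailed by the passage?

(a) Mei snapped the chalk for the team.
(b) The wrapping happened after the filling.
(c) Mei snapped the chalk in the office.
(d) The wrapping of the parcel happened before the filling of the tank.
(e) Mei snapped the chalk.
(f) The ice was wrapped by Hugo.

(a), (c), (d), (e)

(a) Entailed — every conjunct here is already in the original snapping event.
(b) Not entailed — the narrative places the wrapping before the filling, not after.
(c) Entailed — this follows by dropping conjuncts from the snapping event's description.
(d) Entailed — the narrative places the wrapping before the filling.
(e) Entailed — this follows by dropping conjuncts from the snapping event's description.
(f) Not entailed — Hugo wrapped the parcel, not the ice; the ice belongs to the melting event.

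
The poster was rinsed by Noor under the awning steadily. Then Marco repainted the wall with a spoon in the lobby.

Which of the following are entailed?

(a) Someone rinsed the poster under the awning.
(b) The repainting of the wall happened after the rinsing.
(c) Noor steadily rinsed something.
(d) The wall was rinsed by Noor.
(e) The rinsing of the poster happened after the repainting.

(a) Entailed — the original entails any weakening of itself; this just drops 'steadily' and generalizes the agent.
(b) Entailed — the narrative places the rinsing before the repainting.
(c) Entailed — dropping 'under the awning' and generalizing the patient leaves a sub-description the original still satisfies.
(d) Not entailed — Noor rinsed the poster, not the wall; the wall belongs to the repainting event.
(e) Not entailed — the narrative places the rinsing before the repainting, not after.

(a), (b), (c)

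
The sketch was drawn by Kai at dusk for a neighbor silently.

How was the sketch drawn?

'silently' marks the manner of the drawing event.

silently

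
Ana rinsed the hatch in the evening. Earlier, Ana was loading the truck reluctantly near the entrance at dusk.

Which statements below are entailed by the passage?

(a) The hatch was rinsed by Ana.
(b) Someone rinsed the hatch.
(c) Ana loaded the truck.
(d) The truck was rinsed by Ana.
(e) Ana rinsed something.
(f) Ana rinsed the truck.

(a) Entailed — dropping 'in the evening' leaves a sub-description the original still satisfies.
(b) Entailed — dropping 'in the evening' and generalizing the agent leaves a sub-description the original still satisfies.
(c) Not entailed — 'was loading' is progressive on an accomplishment; it does not entail the completed 'loaded'.
(d) Not entailed — Ana rinsed the hatch, not the truck; the truck belongs to the loading event.
(e) Entailed — this follows by dropping conjuncts from the rinsing event's description.
(f) Not entailed — Ana rinsed the hatch, not the truck; the truck belongs to the loading event.

(a), (b), (e)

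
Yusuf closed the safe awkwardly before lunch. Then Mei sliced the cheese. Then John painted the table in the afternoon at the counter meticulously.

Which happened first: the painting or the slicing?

the slicing

The connectives place the slicing before the painting.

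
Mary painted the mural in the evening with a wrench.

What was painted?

the mural

'the mural' marks the patient of the painting event.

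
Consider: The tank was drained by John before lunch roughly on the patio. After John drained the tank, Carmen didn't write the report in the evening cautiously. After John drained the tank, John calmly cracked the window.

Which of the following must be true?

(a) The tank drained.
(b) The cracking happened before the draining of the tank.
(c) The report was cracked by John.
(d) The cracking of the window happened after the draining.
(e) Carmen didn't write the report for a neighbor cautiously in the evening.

(a) Entailed — 'John drained the tank' is causative; it entails the inchoative 'the tank drained'.
(b) Not entailed — the narrative places the draining before the cracking, not after.
(c) Not entailed — John cracked the window, not the report; the report belongs to the writing event.
(d) Entailed — the narrative places the draining before the cracking.
(e) Entailed — under negation, adding a further restriction is entailed: if no such writing event occurred, none occurred for a neighbor either.

(a), (d), (e)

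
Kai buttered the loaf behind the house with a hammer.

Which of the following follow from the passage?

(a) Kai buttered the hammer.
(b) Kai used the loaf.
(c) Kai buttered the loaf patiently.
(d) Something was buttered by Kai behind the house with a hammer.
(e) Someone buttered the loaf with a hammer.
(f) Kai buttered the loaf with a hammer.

(d), (e), (f)

(a) Not entailed — the hammer is the instrument, not what was buttered.
(b) Not entailed — the loaf is the patient, not an instrument — Kai used a hammer.
(c) Not entailed — 'patiently' adds information not in the original event.
(d) Entailed — the original entails any weakening of itself; this just generalizes the patient.
(e) Entailed — dropping 'behind the house' and generalizing the agent leaves a sub-description the original still satisfies.
(f) Entailed — the original entails any weakening of itself; this just drops 'behind the house'.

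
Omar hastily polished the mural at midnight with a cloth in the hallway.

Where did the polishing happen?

in the hallway

'in the hallway' marks the location of the polishing event.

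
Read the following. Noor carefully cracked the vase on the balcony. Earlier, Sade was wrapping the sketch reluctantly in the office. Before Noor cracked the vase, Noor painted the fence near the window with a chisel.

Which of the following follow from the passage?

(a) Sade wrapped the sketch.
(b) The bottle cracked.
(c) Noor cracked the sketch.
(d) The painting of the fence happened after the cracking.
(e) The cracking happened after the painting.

(e)

(a) Not entailed — 'was wrapping' is progressive on an accomplishment; it does not entail the completed 'wrapped'.
(b) Not entailed — the vase is what cracked, not the bottle.
(c) Not entailed — Noor cracked the vase, not the sketch; the sketch belongs to the wrapping event.
(d) Not entailed — the narrative places the painting before the cracking, not after.
(e) Entailed — the narrative places the painting before the cracking.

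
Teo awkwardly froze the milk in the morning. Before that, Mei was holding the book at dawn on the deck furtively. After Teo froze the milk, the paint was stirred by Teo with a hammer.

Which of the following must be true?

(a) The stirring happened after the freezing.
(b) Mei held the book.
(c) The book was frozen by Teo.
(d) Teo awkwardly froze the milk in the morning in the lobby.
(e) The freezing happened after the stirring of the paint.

(a) Entailed — the narrative places the freezing before the stirring.
(b) Entailed — 'hold' is an activity; 'was holding' entails that some holding happened, so 'held' holds.
(c) Not entailed — Teo froze the milk, not the book; the book belongs to the holding event.
(d) Not entailed — 'in the lobby' adds information not in the original event.
(e) Not entailed — the narrative places the freezing before the stirring, not after.

(a), (b)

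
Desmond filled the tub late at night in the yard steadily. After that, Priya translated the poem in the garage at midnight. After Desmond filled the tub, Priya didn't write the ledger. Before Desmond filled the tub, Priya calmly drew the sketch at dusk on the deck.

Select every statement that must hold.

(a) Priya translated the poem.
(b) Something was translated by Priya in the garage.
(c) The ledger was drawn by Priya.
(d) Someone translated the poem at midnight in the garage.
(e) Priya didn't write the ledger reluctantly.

(a) Entailed — every conjunct here is already in the original translating event.
(b) Entailed — this follows by dropping conjuncts from the translating event's description.
(c) Not entailed — Priya drew the sketch, not the ledger; the ledger belongs to the writing event.
(d) Entailed — every conjunct here is already in the original translating event.
(e) Entailed — under negation, adding a further restriction is entailed: if no such writing event occurred, none occurred reluctantly either.

(a), (b), (d), (e)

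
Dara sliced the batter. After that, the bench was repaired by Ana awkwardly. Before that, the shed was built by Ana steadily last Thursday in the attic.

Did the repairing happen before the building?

The narrative orders the building before the repairing.

no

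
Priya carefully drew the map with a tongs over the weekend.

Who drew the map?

Priya

'Priya' marks the agent of the drawing event.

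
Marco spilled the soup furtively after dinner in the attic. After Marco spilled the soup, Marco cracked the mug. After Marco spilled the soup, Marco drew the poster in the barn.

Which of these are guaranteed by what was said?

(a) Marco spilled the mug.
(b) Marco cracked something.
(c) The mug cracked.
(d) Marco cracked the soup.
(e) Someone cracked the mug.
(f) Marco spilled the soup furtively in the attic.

(a) Not entailed — Marco spilled the soup, not the mug; the mug belongs to the cracking event.
(b) Entailed — this follows by dropping conjuncts from the cracking event's description.
(c) Entailed — 'Marco cracked the mug' is causative; it entails the inchoative 'the mug cracked'.
(d) Not entailed — Marco cracked the mug, not the soup; the soup belongs to the spilling event.
(e) Entailed — this follows by dropping conjuncts from the cracking event's description.
(f) Entailed — the original entails any weakening of itself; this just drops 'after dinner'.

(b), (c), (e), (f)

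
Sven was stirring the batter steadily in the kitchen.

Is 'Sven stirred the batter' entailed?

'stir' is atelic; if Sven was stirring the batter, then Sven stirred the batter (for some time).

yes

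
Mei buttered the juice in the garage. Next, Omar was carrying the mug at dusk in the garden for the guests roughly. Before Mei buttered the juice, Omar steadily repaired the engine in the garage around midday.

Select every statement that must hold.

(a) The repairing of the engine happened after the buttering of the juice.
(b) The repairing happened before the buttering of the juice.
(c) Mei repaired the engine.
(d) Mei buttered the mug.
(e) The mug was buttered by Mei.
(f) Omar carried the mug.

(a) Not entailed — the narrative places the repairing before the buttering, not after.
(b) Entailed — the narrative places the repairing before the buttering.
(c) Not entailed — the passage has Omar repairing the engine, not Mei.
(d) Not entailed — Mei buttered the juice, not the mug; the mug belongs to the carrying event.
(e) Not entailed — Mei buttered the juice, not the mug; the mug belongs to the carrying event.
(f) Entailed — 'carry' is an activity; 'was carrying' entails that some carrying happened, so 'carried' holds.

(b), (f)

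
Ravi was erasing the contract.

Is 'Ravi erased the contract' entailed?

'was erasing' is progressive; for an accomplishment like 'erase the contract', it doesn't entail completion.

no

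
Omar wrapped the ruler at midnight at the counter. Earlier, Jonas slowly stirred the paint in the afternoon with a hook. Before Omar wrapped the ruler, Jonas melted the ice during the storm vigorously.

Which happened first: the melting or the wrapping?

The connectives place the melting before the wrapping.

the melting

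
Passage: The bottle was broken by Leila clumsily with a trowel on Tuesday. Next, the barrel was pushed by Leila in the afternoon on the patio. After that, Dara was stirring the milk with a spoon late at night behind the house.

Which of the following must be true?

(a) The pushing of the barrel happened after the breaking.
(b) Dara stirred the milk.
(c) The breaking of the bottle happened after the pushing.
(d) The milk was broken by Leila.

(a) Entailed — the narrative places the breaking before the pushing.
(b) Entailed — 'stir' is an activity; 'was stirring' entails that some stirring happened, so 'stirred' holds.
(c) Not entailed — the narrative places the breaking before the pushing, not after.
(d) Not entailed — Leila broke the bottle, not the milk; the milk belongs to the stirring event.

(a), (b)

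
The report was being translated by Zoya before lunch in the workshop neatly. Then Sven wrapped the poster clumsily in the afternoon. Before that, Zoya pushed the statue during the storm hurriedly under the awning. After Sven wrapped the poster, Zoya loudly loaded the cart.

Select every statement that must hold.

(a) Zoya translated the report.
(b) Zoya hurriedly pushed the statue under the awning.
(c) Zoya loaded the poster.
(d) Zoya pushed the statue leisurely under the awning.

(b)

(a) Not entailed — 'was translating' is progressive on an accomplishment; it does not entail the completed 'translated'.
(b) Entailed — this follows by dropping conjuncts from the pushing event's description.
(c) Not entailed — Zoya loaded the cart, not the poster; the poster belongs to the wrapping event.
(d) Not entailed — 'leisurely' adds a manner not in (and inconsistent with) the original.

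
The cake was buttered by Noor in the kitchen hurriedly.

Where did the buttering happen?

'in the kitchen' marks the location of the buttering event.

in the kitchen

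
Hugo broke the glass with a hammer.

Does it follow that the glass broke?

yes

'Hugo broke the glass' is the causative; it entails the inchoative 'the glass broke'.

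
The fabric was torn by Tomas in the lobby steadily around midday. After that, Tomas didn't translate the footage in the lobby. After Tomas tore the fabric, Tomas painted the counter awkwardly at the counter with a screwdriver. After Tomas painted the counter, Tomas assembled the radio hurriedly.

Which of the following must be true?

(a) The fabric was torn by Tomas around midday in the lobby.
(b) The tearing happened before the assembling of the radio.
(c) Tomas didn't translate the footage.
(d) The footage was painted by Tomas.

(a), (b)

(a) Entailed — every conjunct here is already in the original tearing event.
(b) Entailed — the narrative places the tearing before the assembling.
(c) Not entailed — dropping 'in the lobby' under negation is not valid — the original leaves open that Tomas translated the footage some other way.
(d) Not entailed — Tomas painted the counter, not the footage; the footage belongs to the translating event.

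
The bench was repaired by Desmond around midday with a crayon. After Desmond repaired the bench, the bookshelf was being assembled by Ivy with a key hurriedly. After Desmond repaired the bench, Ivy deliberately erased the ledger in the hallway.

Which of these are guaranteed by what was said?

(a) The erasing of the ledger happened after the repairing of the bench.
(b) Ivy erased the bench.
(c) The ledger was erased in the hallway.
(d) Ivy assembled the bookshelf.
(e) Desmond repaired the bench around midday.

(a) Entailed — the narrative places the repairing before the erasing.
(b) Not entailed — Ivy erased the ledger, not the bench; the bench belongs to the repairing event.
(c) Entailed — the original entails any weakening of itself; this just drops 'deliberately' and generalizes the agent.
(d) Not entailed — 'was assembling' is progressive on an accomplishment; it does not entail the completed 'assembled'.
(e) Entailed — every conjunct here is already in the original repairing event.

(a), (c), (e)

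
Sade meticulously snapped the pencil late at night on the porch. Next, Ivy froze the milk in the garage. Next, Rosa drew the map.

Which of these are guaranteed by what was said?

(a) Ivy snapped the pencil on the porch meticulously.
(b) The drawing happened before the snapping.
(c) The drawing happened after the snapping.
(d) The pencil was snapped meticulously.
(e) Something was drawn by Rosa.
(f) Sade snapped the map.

(c), (d), (e)

(a) Not entailed — the passage has Sade snapping the pencil, not Ivy.
(b) Not entailed — the narrative places the snapping before the drawing, not after.
(c) Entailed — the narrative places the snapping before the drawing.
(d) Entailed — the original entails any weakening of itself; this just drops 'late at night', 'on the porch' and generalizes the agent.
(e) Entailed — every conjunct here is already in the original drawing event.
(f) Not entailed — Sade snapped the pencil, not the map; the map belongs to the drawing event.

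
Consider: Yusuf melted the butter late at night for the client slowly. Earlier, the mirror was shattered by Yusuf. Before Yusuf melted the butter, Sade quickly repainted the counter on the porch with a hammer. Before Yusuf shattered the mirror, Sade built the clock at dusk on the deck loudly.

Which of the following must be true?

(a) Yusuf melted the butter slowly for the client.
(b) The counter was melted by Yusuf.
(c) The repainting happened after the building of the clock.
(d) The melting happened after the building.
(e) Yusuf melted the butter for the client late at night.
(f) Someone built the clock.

(a), (d), (e), (f)

(a) Entailed — the original entails any weakening of itself; this just drops 'late at night'.
(b) Not entailed — Yusuf melted the butter, not the counter; the counter belongs to the repainting event.
(c) Not entailed — the narrative doesn't order the building relative to the repainting.
(d) Entailed — the narrative places the building before the melting.
(e) Entailed — every conjunct here is already in the original melting event.
(f) Entailed — dropping 'loudly', 'at dusk', 'on the deck' and generalizing the agent leaves a sub-description the original still satisfies.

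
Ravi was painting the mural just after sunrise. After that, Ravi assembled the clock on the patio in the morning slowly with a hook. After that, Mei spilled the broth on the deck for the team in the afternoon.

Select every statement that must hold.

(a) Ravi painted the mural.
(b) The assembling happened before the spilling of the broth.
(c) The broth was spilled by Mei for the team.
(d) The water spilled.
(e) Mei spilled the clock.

(a) Not entailed — 'was painting' is progressive on an accomplishment; it does not entail the completed 'painted'.
(b) Entailed — the narrative places the assembling before the spilling.
(c) Entailed — dropping 'in the afternoon', 'on the deck' leaves a sub-description the original still satisfies.
(d) Not entailed — the broth is what spilled, not the water.
(e) Not entailed — Mei spilled the broth, not the clock; the clock belongs to the assembling event.

(b), (c)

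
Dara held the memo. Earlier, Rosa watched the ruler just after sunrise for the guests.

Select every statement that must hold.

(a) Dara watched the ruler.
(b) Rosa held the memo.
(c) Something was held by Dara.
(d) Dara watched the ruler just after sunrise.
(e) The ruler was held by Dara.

(c)

(a) Not entailed — the passage has Rosa watching the ruler, not Dara.
(b) Not entailed — the passage has Dara holding the memo, not Rosa.
(c) Entailed — this follows by dropping conjuncts from the holding event's description.
(d) Not entailed — the passage has Rosa watching the ruler, not Dara.
(e) Not entailed — Dara held the memo, not the ruler; the ruler belongs to the watching event.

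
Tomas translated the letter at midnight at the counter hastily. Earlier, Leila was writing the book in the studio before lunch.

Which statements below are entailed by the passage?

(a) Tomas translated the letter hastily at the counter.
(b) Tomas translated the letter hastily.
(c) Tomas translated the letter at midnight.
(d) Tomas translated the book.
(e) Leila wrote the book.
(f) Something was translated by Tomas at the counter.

(a), (b), (c), (f)

(a) Entailed — the original entails any weakening of itself; this just drops 'at midnight'.
(b) Entailed — this follows by dropping conjuncts from the translating event's description.
(c) Entailed — every conjunct here is already in the original translating event.
(d) Not entailed — Tomas translated the letter, not the book; the book belongs to the writing event.
(e) Not entailed — 'was writing' is progressive on an accomplishment; it does not entail the completed 'wrote'.
(f) Entailed — this follows by dropping conjuncts from the translating event's description.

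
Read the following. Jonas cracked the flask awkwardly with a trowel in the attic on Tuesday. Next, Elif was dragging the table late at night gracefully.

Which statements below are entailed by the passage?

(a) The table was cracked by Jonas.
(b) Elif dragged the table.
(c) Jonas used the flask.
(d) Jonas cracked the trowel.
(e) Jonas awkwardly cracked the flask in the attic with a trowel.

(a) Not entailed — Jonas cracked the flask, not the table; the table belongs to the dragging event.
(b) Entailed — 'drag' is an activity; 'was dragging' entails that some dragging happened, so 'dragged' holds.
(c) Not entailed — the flask is the patient, not an instrument — Jonas used a trowel.
(d) Not entailed — the trowel is the instrument, not what was cracked.
(e) Entailed — dropping 'on Tuesday' leaves a sub-description the original still satisfies.

(b), (e)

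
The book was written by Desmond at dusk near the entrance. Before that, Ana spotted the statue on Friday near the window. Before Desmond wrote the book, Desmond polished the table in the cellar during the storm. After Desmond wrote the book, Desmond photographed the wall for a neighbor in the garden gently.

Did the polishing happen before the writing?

The narrative orders the polishing before the writing.

yes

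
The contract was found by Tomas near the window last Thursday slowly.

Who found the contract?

Tomas

'Tomas' marks the agent of the finding event.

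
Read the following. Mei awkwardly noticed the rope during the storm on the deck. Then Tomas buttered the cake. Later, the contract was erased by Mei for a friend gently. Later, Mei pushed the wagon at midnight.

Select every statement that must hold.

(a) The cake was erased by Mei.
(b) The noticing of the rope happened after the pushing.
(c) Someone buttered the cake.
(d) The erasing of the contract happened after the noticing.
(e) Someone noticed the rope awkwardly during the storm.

(a) Not entailed — Mei erased the contract, not the cake; the cake belongs to the buttering event.
(b) Not entailed — the narrative places the noticing before the pushing, not after.
(c) Entailed — the original entails any weakening of itself; this just generalizes the agent.
(d) Entailed — the narrative places the noticing before the erasing.
(e) Entailed — every conjunct here is already in the original noticing event.

(c), (d), (e)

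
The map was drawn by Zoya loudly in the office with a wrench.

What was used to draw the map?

'with a wrench' marks the instrument of the drawing event.

a wrench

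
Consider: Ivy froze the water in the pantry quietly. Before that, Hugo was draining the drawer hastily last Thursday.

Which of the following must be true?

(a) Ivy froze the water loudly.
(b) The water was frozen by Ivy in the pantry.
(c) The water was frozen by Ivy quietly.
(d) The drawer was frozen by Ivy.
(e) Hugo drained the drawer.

(b), (c)

(a) Not entailed — 'loudly' adds a manner not in (and inconsistent with) the original.
(b) Entailed — this follows by dropping conjuncts from the freezing event's description.
(c) Entailed — the original entails any weakening of itself; this just drops 'in the pantry'.
(d) Not entailed — Ivy froze the water, not the drawer; the drawer belongs to the draining event.
(e) Not entailed — 'was draining' is progressive on an accomplishment; it does not entail the completed 'drained'.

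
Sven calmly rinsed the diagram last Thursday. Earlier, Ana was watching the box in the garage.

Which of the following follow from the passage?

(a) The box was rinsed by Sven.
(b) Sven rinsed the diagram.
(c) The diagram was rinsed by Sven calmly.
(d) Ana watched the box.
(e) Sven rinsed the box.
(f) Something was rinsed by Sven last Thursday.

(a) Not entailed — Sven rinsed the diagram, not the box; the box belongs to the watching event.
(b) Entailed — the original entails any weakening of itself; this just drops 'calmly', 'last Thursday'.
(c) Entailed — every conjunct here is already in the original rinsing event.
(d) Entailed — 'watch' is an activity; 'was watching' entails that some watching happened, so 'watched' holds.
(e) Not entailed — Sven rinsed the diagram, not the box; the box belongs to the watching event.
(f) Entailed — the original entails any weakening of itself; this just drops 'calmly' and generalizes the patient.

(b), (c), (d), (f)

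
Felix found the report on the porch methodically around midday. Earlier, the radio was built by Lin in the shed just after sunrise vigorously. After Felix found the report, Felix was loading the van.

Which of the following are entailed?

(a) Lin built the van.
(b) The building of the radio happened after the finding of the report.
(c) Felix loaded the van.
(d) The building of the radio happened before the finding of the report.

(d)

(a) Not entailed — Lin built the radio, not the van; the van belongs to the loading event.
(b) Not entailed — the narrative places the building before the finding, not after.
(c) Not entailed — 'was loading' is progressive on an accomplishment; it does not entail the completed 'loaded'.
(d) Entailed — the narrative places the building before the finding.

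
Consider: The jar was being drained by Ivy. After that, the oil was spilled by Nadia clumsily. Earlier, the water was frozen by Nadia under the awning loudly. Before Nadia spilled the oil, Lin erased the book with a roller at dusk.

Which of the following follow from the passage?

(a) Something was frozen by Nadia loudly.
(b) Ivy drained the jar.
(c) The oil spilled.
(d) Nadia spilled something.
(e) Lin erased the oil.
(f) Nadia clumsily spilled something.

(a) Entailed — the original entails any weakening of itself; this just drops 'under the awning' and generalizes the patient.
(b) Not entailed — 'was draining' is progressive on an accomplishment; it does not entail the completed 'drained'.
(c) Entailed — 'Nadia spilled the oil' is causative; it entails the inchoative 'the oil spilled'.
(d) Entailed — this follows by dropping conjuncts from the spilling event's description.
(e) Not entailed — Lin erased the book, not the oil; the oil belongs to the spilling event.
(f) Entailed — every conjunct here is already in the original spilling event.

(a), (c), (d), (f)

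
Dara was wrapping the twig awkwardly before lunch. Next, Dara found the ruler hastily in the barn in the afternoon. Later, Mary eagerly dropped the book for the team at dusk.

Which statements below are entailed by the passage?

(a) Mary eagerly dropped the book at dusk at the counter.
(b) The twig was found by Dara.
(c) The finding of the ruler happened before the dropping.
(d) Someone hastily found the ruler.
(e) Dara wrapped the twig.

(c), (d)

(a) Not entailed — 'at the counter' adds information not in the original event.
(b) Not entailed — Dara found the ruler, not the twig; the twig belongs to the wrapping event.
(c) Entailed — the narrative places the finding before the dropping.
(d) Entailed — every conjunct here is already in the original finding event.
(e) Not entailed — 'was wrapping' is progressive on an accomplishment; it does not entail the completed 'wrapped'.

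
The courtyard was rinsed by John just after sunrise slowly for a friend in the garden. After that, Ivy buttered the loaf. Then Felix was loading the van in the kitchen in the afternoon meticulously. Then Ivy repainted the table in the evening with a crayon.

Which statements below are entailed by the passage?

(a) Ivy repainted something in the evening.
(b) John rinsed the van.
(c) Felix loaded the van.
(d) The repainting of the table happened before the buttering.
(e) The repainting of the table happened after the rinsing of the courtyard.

(a), (e)

(a) Entailed — every conjunct here is already in the original repainting event.
(b) Not entailed — John rinsed the courtyard, not the van; the van belongs to the loading event.
(c) Not entailed — 'was loading' is progressive on an accomplishment; it does not entail the completed 'loaded'.
(d) Not entailed — the narrative places the buttering before the repainting, not after.
(e) Entailed — the narrative places the rinsing before the repainting.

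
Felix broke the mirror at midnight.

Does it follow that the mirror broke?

'Felix broke the mirror' is the causative; it entails the inchoative 'the mirror broke'.

yes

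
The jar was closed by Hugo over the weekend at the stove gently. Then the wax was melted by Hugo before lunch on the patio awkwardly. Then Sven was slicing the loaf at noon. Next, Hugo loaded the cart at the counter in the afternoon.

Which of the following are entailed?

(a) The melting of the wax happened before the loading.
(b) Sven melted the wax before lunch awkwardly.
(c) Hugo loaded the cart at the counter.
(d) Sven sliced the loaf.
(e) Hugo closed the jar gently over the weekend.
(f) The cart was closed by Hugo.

(a) Entailed — the narrative places the melting before the loading.
(b) Not entailed — the passage has Hugo melting the wax, not Sven.
(c) Entailed — this follows by dropping conjuncts from the loading event's description.
(d) Not entailed — 'was slicing' is progressive on an accomplishment; it does not entail the completed 'sliced'.
(e) Entailed — dropping 'at the stove' leaves a sub-description the original still satisfies.
(f) Not entailed — Hugo closed the jar, not the cart; the cart belongs to the loading event.

(a), (c), (e)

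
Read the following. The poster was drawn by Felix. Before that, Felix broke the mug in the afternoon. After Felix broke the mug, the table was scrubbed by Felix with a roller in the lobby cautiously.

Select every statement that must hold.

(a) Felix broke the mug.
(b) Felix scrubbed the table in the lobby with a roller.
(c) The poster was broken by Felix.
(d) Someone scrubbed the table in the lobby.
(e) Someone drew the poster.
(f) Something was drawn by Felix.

(a) Entailed — every conjunct here is already in the original breaking event.
(b) Entailed — this follows by dropping conjuncts from the scrubbing event's description.
(c) Not entailed — Felix broke the mug, not the poster; the poster belongs to the drawing event.
(d) Entailed — dropping 'cautiously', 'with a roller' and generalizing the agent leaves a sub-description the original still satisfies.
(e) Entailed — generalizing the agent leaves a sub-description the original still satisfies.
(f) Entailed — generalizing the patient leaves a sub-description the original still satisfies.

(a), (b), (d), (e), (f)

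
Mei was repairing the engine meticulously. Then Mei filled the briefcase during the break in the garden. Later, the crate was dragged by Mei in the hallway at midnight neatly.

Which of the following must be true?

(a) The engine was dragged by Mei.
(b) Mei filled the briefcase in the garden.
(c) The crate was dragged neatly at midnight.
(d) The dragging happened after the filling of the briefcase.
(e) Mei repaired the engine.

(b), (c), (d)

(a) Not entailed — Mei dragged the crate, not the engine; the engine belongs to the repairing event.
(b) Entailed — this follows by dropping conjuncts from the filling event's description.
(c) Entailed — this follows by dropping conjuncts from the dragging event's description.
(d) Entailed — the narrative places the filling before the dragging.
(e) Not entailed — 'was repairing' is progressive on an accomplishment; it does not entail the completed 'repaired'.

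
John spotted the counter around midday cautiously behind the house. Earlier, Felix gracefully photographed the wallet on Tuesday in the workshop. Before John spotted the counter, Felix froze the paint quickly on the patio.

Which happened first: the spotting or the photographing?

the photographing

The connectives place the photographing before the spotting.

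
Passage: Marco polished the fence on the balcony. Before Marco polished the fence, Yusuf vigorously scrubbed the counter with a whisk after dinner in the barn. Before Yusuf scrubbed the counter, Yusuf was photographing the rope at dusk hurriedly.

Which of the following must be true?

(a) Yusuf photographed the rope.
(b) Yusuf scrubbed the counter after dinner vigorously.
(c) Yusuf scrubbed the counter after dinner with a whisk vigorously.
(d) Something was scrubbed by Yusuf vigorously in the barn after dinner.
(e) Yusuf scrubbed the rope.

(a) Not entailed — 'was photographing' is progressive on an accomplishment; it does not entail the completed 'photographed'.
(b) Entailed — this follows by dropping conjuncts from the scrubbing event's description.
(c) Entailed — this follows by dropping conjuncts from the scrubbing event's description.
(d) Entailed — dropping 'with a whisk' and generalizing the patient leaves a sub-description the original still satisfies.
(e) Not entailed — Yusuf scrubbed the counter, not the rope; the rope belongs to the photographing event.

(b), (c), (d)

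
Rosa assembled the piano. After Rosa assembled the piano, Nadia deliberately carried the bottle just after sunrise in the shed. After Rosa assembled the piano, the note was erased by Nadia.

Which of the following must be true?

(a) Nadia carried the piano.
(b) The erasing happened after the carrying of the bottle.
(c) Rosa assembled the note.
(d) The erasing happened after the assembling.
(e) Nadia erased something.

(a) Not entailed — Nadia carried the bottle, not the piano; the piano belongs to the assembling event.
(b) Not entailed — the narrative doesn't order the carrying relative to the erasing.
(c) Not entailed — Rosa assembled the piano, not the note; the note belongs to the erasing event.
(d) Entailed — the narrative places the assembling before the erasing.
(e) Entailed — generalizing the patient leaves a sub-description the original still satisfies.

(d), (e)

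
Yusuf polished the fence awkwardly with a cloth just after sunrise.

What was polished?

'the fence' marks the patient of the polishing event.

the fence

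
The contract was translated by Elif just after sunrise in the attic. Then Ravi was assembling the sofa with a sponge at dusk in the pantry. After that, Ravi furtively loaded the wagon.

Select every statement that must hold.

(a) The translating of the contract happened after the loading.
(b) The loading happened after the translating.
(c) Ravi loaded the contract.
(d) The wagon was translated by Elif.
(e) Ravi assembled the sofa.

(a) Not entailed — the narrative places the translating before the loading, not after.
(b) Entailed — the narrative places the translating before the loading.
(c) Not entailed — Ravi loaded the wagon, not the contract; the contract belongs to the translating event.
(d) Not entailed — Elif translated the contract, not the wagon; the wagon belongs to the loading event.
(e) Not entailed — 'was assembling' is progressive on an accomplishment; it does not entail the completed 'assembled'.

(b)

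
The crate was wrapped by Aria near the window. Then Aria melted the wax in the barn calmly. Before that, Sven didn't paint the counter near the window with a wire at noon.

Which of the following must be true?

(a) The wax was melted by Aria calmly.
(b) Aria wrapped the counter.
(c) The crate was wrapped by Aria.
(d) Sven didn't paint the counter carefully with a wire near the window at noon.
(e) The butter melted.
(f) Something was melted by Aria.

(a) Entailed — the original entails any weakening of itself; this just drops 'in the barn'.
(b) Not entailed — Aria wrapped the crate, not the counter; the counter belongs to the painting event.
(c) Entailed — the original entails any weakening of itself; this just drops 'near the window'.
(d) Entailed — under negation, adding a further restriction is entailed: if no such painting event occurred, none occurred carefully either.
(e) Not entailed — the wax is what melted, not the butter.
(f) Entailed — dropping 'calmly', 'in the barn' and generalizing the patient leaves a sub-description the original still satisfies.

(a), (c), (d), (f)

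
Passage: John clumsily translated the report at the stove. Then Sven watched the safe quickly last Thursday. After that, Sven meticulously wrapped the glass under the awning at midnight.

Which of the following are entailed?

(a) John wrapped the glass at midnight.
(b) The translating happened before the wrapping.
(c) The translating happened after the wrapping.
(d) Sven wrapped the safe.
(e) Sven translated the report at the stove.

(b)

(a) Not entailed — the passage has Sven wrapping the glass, not John.
(b) Entailed — the narrative places the translating before the wrapping.
(c) Not entailed — the narrative places the translating before the wrapping, not after.
(d) Not entailed — Sven wrapped the glass, not the safe; the safe belongs to the watching event.
(e) Not entailed — the passage has John translating the report, not Sven.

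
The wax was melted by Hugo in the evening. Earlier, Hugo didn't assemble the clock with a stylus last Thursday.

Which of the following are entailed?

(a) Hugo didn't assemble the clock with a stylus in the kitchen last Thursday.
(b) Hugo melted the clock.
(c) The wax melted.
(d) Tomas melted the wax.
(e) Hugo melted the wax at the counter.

(a), (c)

(a) Entailed — under negation, adding a further restriction is entailed: if no such assembling event occurred, none occurred in the kitchen either.
(b) Not entailed — Hugo melted the wax, not the clock; the clock belongs to the assembling event.
(c) Entailed — 'Hugo melted the wax' is causative; it entails the inchoative 'the wax melted'.
(d) Not entailed — the passage has Hugo melting the wax, not Tomas.
(e) Not entailed — 'at the counter' adds information not in the original event.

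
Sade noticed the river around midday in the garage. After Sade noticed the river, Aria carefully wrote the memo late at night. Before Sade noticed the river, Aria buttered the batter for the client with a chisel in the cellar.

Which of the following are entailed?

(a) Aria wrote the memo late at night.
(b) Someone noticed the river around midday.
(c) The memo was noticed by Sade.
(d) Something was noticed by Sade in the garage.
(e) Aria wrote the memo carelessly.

(a) Entailed — this follows by dropping conjuncts from the writing event's description.
(b) Entailed — the original entails any weakening of itself; this just drops 'in the garage' and generalizes the agent.
(c) Not entailed — Sade noticed the river, not the memo; the memo belongs to the writing event.
(d) Entailed — every conjunct here is already in the original noticing event.
(e) Not entailed — 'carelessly' adds a manner not in (and inconsistent with) the original.

(a), (b), (d)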